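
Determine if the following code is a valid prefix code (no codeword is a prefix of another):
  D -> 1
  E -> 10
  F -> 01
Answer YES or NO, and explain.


Checking each pair (does one codeword prefix another?):
  D='1' vs E='10': prefix -- VIOLATION

NO -- this is NOT a valid prefix code. D (1) is a prefix of E (10).


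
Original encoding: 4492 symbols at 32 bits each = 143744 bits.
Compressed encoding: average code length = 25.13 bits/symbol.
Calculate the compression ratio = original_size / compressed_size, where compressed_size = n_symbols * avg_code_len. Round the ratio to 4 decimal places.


original_size = n_symbols * orig_bits = 4492 * 32 = 143744 bits
compressed_size = n_symbols * avg_code_len = 4492 * 25.13 = 112883.96 bits
ratio = original_size / compressed_size = 143744 / 112883.96 = 1.2734

Compression ratio = 1.2734


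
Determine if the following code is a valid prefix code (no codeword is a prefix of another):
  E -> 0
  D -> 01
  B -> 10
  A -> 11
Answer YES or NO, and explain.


Checking each pair (does one codeword prefix another?):
  E='0' vs D='01': prefix -- VIOLATION

NO -- this is NOT a valid prefix code. E (0) is a prefix of D (01).


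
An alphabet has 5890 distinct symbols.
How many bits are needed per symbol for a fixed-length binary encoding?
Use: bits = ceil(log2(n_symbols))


log2(5890) = 12.5241
Bracket: 2^12 = 4096 < 5890 <= 2^13 = 8192
So ceil(log2(5890)) = 13

bits = ceil(log2(5890)) = ceil(12.5241) = 13 bits


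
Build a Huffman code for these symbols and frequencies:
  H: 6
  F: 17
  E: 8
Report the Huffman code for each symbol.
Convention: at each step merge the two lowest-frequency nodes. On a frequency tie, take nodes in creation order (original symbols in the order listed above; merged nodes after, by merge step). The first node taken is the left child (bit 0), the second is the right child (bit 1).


Huffman tree construction:
Step 1: Merge H(6) + E(8) = 14
Step 2: Merge (H+E)(14) + F(17) = 31
Read each symbol's code off the tree from the root (left child = 0, right child = 1).

Codes:
  H: 00 (length 2)
  F: 1 (length 1)
  E: 01 (length 2)
Average code length: 45/31 = 1.4516 bits/symbol


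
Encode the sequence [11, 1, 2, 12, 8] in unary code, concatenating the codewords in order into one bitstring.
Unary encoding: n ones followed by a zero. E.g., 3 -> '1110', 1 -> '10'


Encode each number as n ones followed by a terminating 0:
  11 -> 111111111110 (12 bits)
  1 -> 10 (2 bits)
  2 -> 110 (3 bits)
  12 -> 1111111111110 (13 bits)
  8 -> 111111110 (9 bits)
Total length = 12 + 2 + 3 + 13 + 9 = 39 bits.

Unary([11, 1, 2, 12, 8]) = 111111111110101101111111111110111111110 (39 bits)


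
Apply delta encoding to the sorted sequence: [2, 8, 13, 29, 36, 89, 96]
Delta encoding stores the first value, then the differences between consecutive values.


First value: 2
Deltas:
  8 - 2 = 6
  13 - 8 = 5
  29 - 13 = 16
  36 - 29 = 7
  89 - 36 = 53
  96 - 89 = 7


Delta encoded: [2, 6, 5, 16, 7, 53, 7]


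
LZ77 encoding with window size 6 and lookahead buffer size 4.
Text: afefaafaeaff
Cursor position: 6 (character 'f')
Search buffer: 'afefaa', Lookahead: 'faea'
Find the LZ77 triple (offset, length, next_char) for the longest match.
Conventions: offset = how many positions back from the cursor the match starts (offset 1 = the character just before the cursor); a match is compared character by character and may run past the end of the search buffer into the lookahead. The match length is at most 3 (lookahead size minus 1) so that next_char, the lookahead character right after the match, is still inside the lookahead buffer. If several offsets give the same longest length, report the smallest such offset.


Try each offset into the search buffer:
  offset=1 (pos 5, char 'a'): match length 0
  offset=2 (pos 4, char 'a'): match length 0
  offset=3 (pos 3, char 'f'): match length 2
  offset=4 (pos 2, char 'e'): match length 0
  offset=5 (pos 1, char 'f'): match length 1
  offset=6 (pos 0, char 'a'): match length 0
Longest match has length 2 at offset 3.
next_char = character at position 6 + 2 = 8 -> 'e'

Best match: offset=3, length=2 (matching 'fa' starting at position 3)
LZ77 triple: (3, 2, 'e')


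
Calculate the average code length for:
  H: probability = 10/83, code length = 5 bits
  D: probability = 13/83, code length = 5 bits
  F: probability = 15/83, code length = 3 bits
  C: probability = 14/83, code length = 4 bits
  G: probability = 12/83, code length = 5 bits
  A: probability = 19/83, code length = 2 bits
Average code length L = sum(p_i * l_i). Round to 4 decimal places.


Weighted contributions p_i * l_i:
  H: (10/83) * 5 = 50/83
  D: (13/83) * 5 = 65/83
  F: (15/83) * 3 = 45/83
  C: (14/83) * 4 = 56/83
  G: (12/83) * 5 = 60/83
  A: (19/83) * 2 = 38/83
Sum = (50 + 65 + 45 + 56 + 60 + 38)/83 = 314/83

L = 314/83 = 3.7831 bits/symbol


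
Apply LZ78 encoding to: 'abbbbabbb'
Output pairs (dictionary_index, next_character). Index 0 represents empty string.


LZ78 encoding steps:
Dictionary: {0: ''}
Step 1: w='' (idx 0), next='a' -> output (0, 'a'), add 'a' as idx 1
Step 2: w='' (idx 0), next='b' -> output (0, 'b'), add 'b' as idx 2
Step 3: w='b' (idx 2), next='b' -> output (2, 'b'), add 'bb' as idx 3
Step 4: w='b' (idx 2), next='a' -> output (2, 'a'), add 'ba' as idx 4
Step 5: w='bb' (idx 3), next='b' -> output (3, 'b'), add 'bbb' as idx 5


Encoded: [(0, 'a'), (0, 'b'), (2, 'b'), (2, 'a'), (3, 'b')]


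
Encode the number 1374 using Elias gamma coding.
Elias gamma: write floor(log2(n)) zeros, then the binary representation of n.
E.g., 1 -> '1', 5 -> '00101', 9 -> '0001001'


num_bits = floor(log2(1374)) + 1 = 11
leading_zeros = num_bits - 1 = 10
binary(1374) = 10101011110

Elias gamma(1374) = '0000000000' + '10101011110' = 000000000010101011110 (21 bits)


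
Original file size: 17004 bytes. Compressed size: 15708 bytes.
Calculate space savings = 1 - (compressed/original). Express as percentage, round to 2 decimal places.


ratio = compressed/original = 15708/17004 = 0.923783
savings = 1 - ratio = 1 - 0.923783 = 0.076217
as a percentage: 0.076217 * 100 = 7.62%

Space savings = 1 - 15708/17004 = 7.62%


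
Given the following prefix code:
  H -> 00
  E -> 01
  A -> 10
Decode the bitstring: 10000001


Decoding step by step:
Bits 10 -> A
Bits 00 -> H
Bits 00 -> H
Bits 01 -> E


Decoded message: AHHE


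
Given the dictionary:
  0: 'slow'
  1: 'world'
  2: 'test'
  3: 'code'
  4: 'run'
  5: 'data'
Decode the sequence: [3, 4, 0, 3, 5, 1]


Look up each index in the dictionary:
  3 -> 'code'
  4 -> 'run'
  0 -> 'slow'
  3 -> 'code'
  5 -> 'data'
  1 -> 'world'

Decoded: "code run slow code data world"


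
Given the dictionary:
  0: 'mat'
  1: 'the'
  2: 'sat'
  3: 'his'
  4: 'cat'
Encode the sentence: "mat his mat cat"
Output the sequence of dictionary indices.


Look up each word in the dictionary:
  'mat' -> 0
  'his' -> 3
  'mat' -> 0
  'cat' -> 4

Encoded: [0, 3, 0, 4]


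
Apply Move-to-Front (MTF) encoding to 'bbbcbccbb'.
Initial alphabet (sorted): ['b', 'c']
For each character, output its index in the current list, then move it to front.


MTF encoding:
'b': index 0 in ['b', 'c'] -> ['b', 'c']
'b': index 0 in ['b', 'c'] -> ['b', 'c']
'b': index 0 in ['b', 'c'] -> ['b', 'c']
'c': index 1 in ['b', 'c'] -> ['c', 'b']
'b': index 1 in ['c', 'b'] -> ['b', 'c']
'c': index 1 in ['b', 'c'] -> ['c', 'b']
'c': index 0 in ['c', 'b'] -> ['c', 'b']
'b': index 1 in ['c', 'b'] -> ['b', 'c']
'b': index 0 in ['b', 'c'] -> ['b', 'c']


Output: [0, 0, 0, 1, 1, 1, 0, 1, 0]


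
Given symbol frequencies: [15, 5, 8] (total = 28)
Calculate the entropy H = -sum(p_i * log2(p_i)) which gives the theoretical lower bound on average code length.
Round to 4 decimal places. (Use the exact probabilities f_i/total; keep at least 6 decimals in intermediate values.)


Per-symbol terms -p_i * log2(p_i) with p_i = f_i/28:
  p = 15/28 = 0.535714: log2(p) = -0.900464, -p*log2(p) = 0.482392
  p = 5/28 = 0.178571: log2(p) = -2.485427, -p*log2(p) = 0.443826
  p = 8/28 = 0.285714: log2(p) = -1.807355, -p*log2(p) = 0.516387
H = 0.482392 + 0.443826 + 0.516387 = 1.442605

H = 1.4426 bits/symbol


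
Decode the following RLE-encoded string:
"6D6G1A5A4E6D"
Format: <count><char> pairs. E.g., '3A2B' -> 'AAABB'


Expanding each <count><char> pair:
  6D -> 'DDDDDD'
  6G -> 'GGGGGG'
  1A -> 'A'
  5A -> 'AAAAA'
  4E -> 'EEEE'
  6D -> 'DDDDDD'

Decoded = DDDDDDGGGGGGAAAAAAEEEEDDDDDD


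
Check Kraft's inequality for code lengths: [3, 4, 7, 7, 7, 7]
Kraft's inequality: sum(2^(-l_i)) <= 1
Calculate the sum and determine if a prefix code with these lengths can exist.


Sum = 2^(-3) + 2^(-4) + 2^(-7) + 2^(-7) + 2^(-7) + 2^(-7)
    = 0.125 + 0.0625 + 0.0078125 + 0.0078125 + 0.0078125 + 0.0078125
    = 28/128 = 0.21875
Since 0.21875 <= 1, Kraft's inequality IS satisfied.
A prefix code with these lengths CAN exist.

Kraft sum = 0.21875. Satisfied.


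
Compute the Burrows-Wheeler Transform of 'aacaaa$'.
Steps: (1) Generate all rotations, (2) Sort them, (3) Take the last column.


Rotations (sorted):
  0: $aacaaa -> last char: a
  1: a$aacaa -> last char: a
  2: aa$aaca -> last char: a
  3: aaa$aac -> last char: c
  4: aacaaa$ -> last char: $
  5: acaaa$a -> last char: a
  6: caaa$aa -> last char: a


BWT = aaac$aa


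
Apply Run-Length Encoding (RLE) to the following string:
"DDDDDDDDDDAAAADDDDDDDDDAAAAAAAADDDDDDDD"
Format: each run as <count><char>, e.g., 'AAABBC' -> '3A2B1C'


Scanning runs left to right:
  i=0: run of 'D' x 10 -> '10D'
  i=10: run of 'A' x 4 -> '4A'
  i=14: run of 'D' x 9 -> '9D'
  i=23: run of 'A' x 8 -> '8A'
  i=31: run of 'D' x 8 -> '8D'

RLE = 10D4A9D8A8D


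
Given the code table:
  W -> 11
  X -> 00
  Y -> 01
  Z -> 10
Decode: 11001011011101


Decoding:
11 -> W
00 -> X
10 -> Z
11 -> W
01 -> Y
11 -> W
01 -> Y


Result: WXZWYWY


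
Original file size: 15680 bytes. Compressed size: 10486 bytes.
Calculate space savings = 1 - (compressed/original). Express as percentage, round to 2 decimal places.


ratio = compressed/original = 10486/15680 = 0.66875
savings = 1 - ratio = 1 - 0.66875 = 0.33125
as a percentage: 0.33125 * 100 = 33.13%

Space savings = 1 - 10486/15680 = 33.13%


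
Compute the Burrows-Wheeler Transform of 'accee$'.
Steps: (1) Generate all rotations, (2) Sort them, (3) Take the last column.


Rotations (sorted):
  0: $accee -> last char: e
  1: accee$ -> last char: $
  2: ccee$a -> last char: a
  3: cee$ac -> last char: c
  4: e$acce -> last char: e
  5: ee$acc -> last char: c


BWT = e$acec


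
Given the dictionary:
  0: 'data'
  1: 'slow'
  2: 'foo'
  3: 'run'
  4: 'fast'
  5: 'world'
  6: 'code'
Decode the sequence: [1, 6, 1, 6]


Look up each index in the dictionary:
  1 -> 'slow'
  6 -> 'code'
  1 -> 'slow'
  6 -> 'code'

Decoded: "slow code slow code"


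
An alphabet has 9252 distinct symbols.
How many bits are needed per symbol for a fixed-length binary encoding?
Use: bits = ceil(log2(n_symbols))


log2(9252) = 13.1755
Bracket: 2^13 = 8192 < 9252 <= 2^14 = 16384
So ceil(log2(9252)) = 14

bits = ceil(log2(9252)) = ceil(13.1755) = 14 bits


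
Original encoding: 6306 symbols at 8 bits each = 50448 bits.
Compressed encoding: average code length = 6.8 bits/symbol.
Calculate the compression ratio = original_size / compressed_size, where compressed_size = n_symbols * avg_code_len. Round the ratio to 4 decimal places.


original_size = n_symbols * orig_bits = 6306 * 8 = 50448 bits
compressed_size = n_symbols * avg_code_len = 6306 * 6.8 = 42880.8 bits
ratio = original_size / compressed_size = 50448 / 42880.8 = 1.1765

Compression ratio = 1.1765


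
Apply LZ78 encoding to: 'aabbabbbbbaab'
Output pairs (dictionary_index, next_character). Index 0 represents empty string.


LZ78 encoding steps:
Dictionary: {0: ''}
Step 1: w='' (idx 0), next='a' -> output (0, 'a'), add 'a' as idx 1
Step 2: w='a' (idx 1), next='b' -> output (1, 'b'), add 'ab' as idx 2
Step 3: w='' (idx 0), next='b' -> output (0, 'b'), add 'b' as idx 3
Step 4: w='ab' (idx 2), next='b' -> output (2, 'b'), add 'abb' as idx 4
Step 5: w='b' (idx 3), next='b' -> output (3, 'b'), add 'bb' as idx 5
Step 6: w='b' (idx 3), next='a' -> output (3, 'a'), add 'ba' as idx 6
Step 7: w='ab' (idx 2), end of input -> output (2, '')


Encoded: [(0, 'a'), (1, 'b'), (0, 'b'), (2, 'b'), (3, 'b'), (3, 'a'), (2, '')]


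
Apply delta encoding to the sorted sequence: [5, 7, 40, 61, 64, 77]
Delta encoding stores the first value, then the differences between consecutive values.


First value: 5
Deltas:
  7 - 5 = 2
  40 - 7 = 33
  61 - 40 = 21
  64 - 61 = 3
  77 - 64 = 13


Delta encoded: [5, 2, 33, 21, 3, 13]


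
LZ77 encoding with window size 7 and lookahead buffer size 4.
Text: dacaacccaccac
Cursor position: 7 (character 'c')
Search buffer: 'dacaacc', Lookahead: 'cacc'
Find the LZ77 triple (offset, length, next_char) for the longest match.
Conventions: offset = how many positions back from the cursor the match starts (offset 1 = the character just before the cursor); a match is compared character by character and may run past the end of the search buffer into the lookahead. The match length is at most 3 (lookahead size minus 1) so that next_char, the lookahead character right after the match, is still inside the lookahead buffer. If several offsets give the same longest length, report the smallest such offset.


Try each offset into the search buffer:
  offset=1 (pos 6, char 'c'): match length 1
  offset=2 (pos 5, char 'c'): match length 1
  offset=3 (pos 4, char 'a'): match length 0
  offset=4 (pos 3, char 'a'): match length 0
  offset=5 (pos 2, char 'c'): match length 2
  offset=6 (pos 1, char 'a'): match length 0
  offset=7 (pos 0, char 'd'): match length 0
Longest match has length 2 at offset 5.
next_char = character at position 7 + 2 = 9 -> 'c'

Best match: offset=5, length=2 (matching 'ca' starting at position 2)
LZ77 triple: (5, 2, 'c')


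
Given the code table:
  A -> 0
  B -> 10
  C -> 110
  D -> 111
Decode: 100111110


Decoding:
10 -> B
0 -> A
111 -> D
110 -> C


Result: BADC


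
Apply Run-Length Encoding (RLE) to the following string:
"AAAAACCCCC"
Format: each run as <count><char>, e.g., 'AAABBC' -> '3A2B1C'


Scanning runs left to right:
  i=0: run of 'A' x 5 -> '5A'
  i=5: run of 'C' x 5 -> '5C'

RLE = 5A5C


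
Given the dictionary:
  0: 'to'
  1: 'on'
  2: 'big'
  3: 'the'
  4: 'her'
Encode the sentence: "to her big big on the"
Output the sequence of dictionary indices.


Look up each word in the dictionary:
  'to' -> 0
  'her' -> 4
  'big' -> 2
  'big' -> 2
  'on' -> 1
  'the' -> 3

Encoded: [0, 4, 2, 2, 1, 3]


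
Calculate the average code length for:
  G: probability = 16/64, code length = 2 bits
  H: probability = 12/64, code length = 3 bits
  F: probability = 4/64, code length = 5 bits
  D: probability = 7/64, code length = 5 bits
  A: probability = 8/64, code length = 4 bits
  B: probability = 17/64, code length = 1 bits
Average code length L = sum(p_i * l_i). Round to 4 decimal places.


Weighted contributions p_i * l_i:
  G: (16/64) * 2 = 32/64
  H: (12/64) * 3 = 36/64
  F: (4/64) * 5 = 20/64
  D: (7/64) * 5 = 35/64
  A: (8/64) * 4 = 32/64
  B: (17/64) * 1 = 17/64
Sum = (32 + 36 + 20 + 35 + 32 + 17)/64 = 172/64

L = 172/64 = 2.6875 bits/symbol


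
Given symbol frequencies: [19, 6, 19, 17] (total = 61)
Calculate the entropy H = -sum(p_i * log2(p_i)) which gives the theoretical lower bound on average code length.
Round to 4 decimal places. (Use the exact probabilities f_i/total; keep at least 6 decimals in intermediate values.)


Per-symbol terms -p_i * log2(p_i) with p_i = f_i/61:
  p = 19/61 = 0.311475: log2(p) = -1.682810, -p*log2(p) = 0.524154
  p = 6/61 = 0.098361: log2(p) = -3.345775, -p*log2(p) = 0.329093
  p = 19/61 = 0.311475: log2(p) = -1.682810, -p*log2(p) = 0.524154
  p = 17/61 = 0.278689: log2(p) = -1.843274, -p*log2(p) = 0.513699
H = 0.524154 + 0.329093 + 0.524154 + 0.513699 = 1.891100

H = 1.8911 bits/symbol


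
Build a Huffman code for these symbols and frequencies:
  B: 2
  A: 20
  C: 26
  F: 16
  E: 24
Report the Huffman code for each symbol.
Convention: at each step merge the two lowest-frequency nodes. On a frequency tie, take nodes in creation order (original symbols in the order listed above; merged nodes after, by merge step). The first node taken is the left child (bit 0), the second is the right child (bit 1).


Huffman tree construction:
Step 1: Merge B(2) + F(16) = 18
Step 2: Merge (B+F)(18) + A(20) = 38
Step 3: Merge E(24) + C(26) = 50
Step 4: Merge ((B+F)+A)(38) + (E+C)(50) = 88
Read each symbol's code off the tree from the root (left child = 0, right child = 1).

Codes:
  B: 000 (length 3)
  A: 01 (length 2)
  C: 11 (length 2)
  F: 001 (length 3)
  E: 10 (length 2)
Average code length: 194/88 = 2.2045 bits/symbol


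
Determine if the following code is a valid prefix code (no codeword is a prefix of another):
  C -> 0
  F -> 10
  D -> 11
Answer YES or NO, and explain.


Checking each pair (does one codeword prefix another?):
  C='0' vs F='10': no prefix
  C='0' vs D='11': no prefix
  F='10' vs C='0': no prefix
  F='10' vs D='11': no prefix
  D='11' vs C='0': no prefix
  D='11' vs F='10': no prefix
No violation found over all pairs.

YES -- this is a valid prefix code. No codeword is a prefix of any other codeword.


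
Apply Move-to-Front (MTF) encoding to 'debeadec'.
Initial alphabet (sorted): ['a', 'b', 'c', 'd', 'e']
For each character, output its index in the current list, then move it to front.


MTF encoding:
'd': index 3 in ['a', 'b', 'c', 'd', 'e'] -> ['d', 'a', 'b', 'c', 'e']
'e': index 4 in ['d', 'a', 'b', 'c', 'e'] -> ['e', 'd', 'a', 'b', 'c']
'b': index 3 in ['e', 'd', 'a', 'b', 'c'] -> ['b', 'e', 'd', 'a', 'c']
'e': index 1 in ['b', 'e', 'd', 'a', 'c'] -> ['e', 'b', 'd', 'a', 'c']
'a': index 3 in ['e', 'b', 'd', 'a', 'c'] -> ['a', 'e', 'b', 'd', 'c']
'd': index 3 in ['a', 'e', 'b', 'd', 'c'] -> ['d', 'a', 'e', 'b', 'c']
'e': index 2 in ['d', 'a', 'e', 'b', 'c'] -> ['e', 'd', 'a', 'b', 'c']
'c': index 4 in ['e', 'd', 'a', 'b', 'c'] -> ['c', 'e', 'd', 'a', 'b']


Output: [3, 4, 3, 1, 3, 3, 2, 4]


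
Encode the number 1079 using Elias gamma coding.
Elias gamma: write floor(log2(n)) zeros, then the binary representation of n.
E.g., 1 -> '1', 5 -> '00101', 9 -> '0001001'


num_bits = floor(log2(1079)) + 1 = 11
leading_zeros = num_bits - 1 = 10
binary(1079) = 10000110111

Elias gamma(1079) = '0000000000' + '10000110111' = 000000000010000110111 (21 bits)


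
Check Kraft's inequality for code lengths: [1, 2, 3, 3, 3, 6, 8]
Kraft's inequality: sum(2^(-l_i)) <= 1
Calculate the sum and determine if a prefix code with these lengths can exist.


Sum = 2^(-1) + 2^(-2) + 2^(-3) + 2^(-3) + 2^(-3) + 2^(-6) + 2^(-8)
    = 0.5 + 0.25 + 0.125 + 0.125 + 0.125 + 0.015625 + 0.00390625
    = 293/256 = 1.14453125
Since 1.14453125 > 1, Kraft's inequality is NOT satisfied.
A prefix code with these lengths CANNOT exist.

Kraft sum = 1.14453125. Not satisfied.


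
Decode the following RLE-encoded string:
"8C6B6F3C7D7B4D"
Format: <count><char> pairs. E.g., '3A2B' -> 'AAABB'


Expanding each <count><char> pair:
  8C -> 'CCCCCCCC'
  6B -> 'BBBBBB'
  6F -> 'FFFFFF'
  3C -> 'CCC'
  7D -> 'DDDDDDD'
  7B -> 'BBBBBBB'
  4D -> 'DDDD'

Decoded = CCCCCCCCBBBBBBFFFFFFCCCDDDDDDDBBBBBBBDDDD


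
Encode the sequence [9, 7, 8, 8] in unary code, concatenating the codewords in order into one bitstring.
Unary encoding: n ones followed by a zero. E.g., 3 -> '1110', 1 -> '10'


Encode each number as n ones followed by a terminating 0:
  9 -> 1111111110 (10 bits)
  7 -> 11111110 (8 bits)
  8 -> 111111110 (9 bits)
  8 -> 111111110 (9 bits)
Total length = 10 + 8 + 9 + 9 = 36 bits.

Unary([9, 7, 8, 8]) = 111111111011111110111111110111111110 (36 bits)


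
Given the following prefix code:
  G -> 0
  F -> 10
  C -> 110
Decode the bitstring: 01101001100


Decoding step by step:
Bits 0 -> G
Bits 110 -> C
Bits 10 -> F
Bits 0 -> G
Bits 110 -> C
Bits 0 -> G


Decoded message: GCFGCG


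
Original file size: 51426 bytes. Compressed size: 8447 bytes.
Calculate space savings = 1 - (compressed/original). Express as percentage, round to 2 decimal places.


ratio = compressed/original = 8447/51426 = 0.164255
savings = 1 - ratio = 1 - 0.164255 = 0.835745
as a percentage: 0.835745 * 100 = 83.57%

Space savings = 1 - 8447/51426 = 83.57%


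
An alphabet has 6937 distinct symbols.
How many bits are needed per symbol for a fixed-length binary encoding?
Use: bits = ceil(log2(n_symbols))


log2(6937) = 12.7601
Bracket: 2^12 = 4096 < 6937 <= 2^13 = 8192
So ceil(log2(6937)) = 13

bits = ceil(log2(6937)) = ceil(12.7601) = 13 bits


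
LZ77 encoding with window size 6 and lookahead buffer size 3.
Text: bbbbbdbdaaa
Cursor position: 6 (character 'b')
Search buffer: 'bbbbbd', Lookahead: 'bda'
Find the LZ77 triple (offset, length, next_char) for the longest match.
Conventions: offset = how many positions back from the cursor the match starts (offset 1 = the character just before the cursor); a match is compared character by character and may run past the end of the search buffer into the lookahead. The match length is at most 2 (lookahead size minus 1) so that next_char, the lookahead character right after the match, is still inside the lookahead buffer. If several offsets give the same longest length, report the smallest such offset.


Try each offset into the search buffer:
  offset=1 (pos 5, char 'd'): match length 0
  offset=2 (pos 4, char 'b'): match length 2
  offset=3 (pos 3, char 'b'): match length 1
  offset=4 (pos 2, char 'b'): match length 1
  offset=5 (pos 1, char 'b'): match length 1
  offset=6 (pos 0, char 'b'): match length 1
Longest match has length 2 at offset 2.
next_char = character at position 6 + 2 = 8 -> 'a'

Best match: offset=2, length=2 (matching 'bd' starting at position 4)
LZ77 triple: (2, 2, 'a')


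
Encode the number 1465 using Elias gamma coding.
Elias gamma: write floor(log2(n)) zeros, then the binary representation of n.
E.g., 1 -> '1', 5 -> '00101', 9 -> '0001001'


num_bits = floor(log2(1465)) + 1 = 11
leading_zeros = num_bits - 1 = 10
binary(1465) = 10110111001

Elias gamma(1465) = '0000000000' + '10110111001' = 000000000010110111001 (21 bits)


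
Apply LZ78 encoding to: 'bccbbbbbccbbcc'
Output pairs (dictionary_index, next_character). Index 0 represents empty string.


LZ78 encoding steps:
Dictionary: {0: ''}
Step 1: w='' (idx 0), next='b' -> output (0, 'b'), add 'b' as idx 1
Step 2: w='' (idx 0), next='c' -> output (0, 'c'), add 'c' as idx 2
Step 3: w='c' (idx 2), next='b' -> output (2, 'b'), add 'cb' as idx 3
Step 4: w='b' (idx 1), next='b' -> output (1, 'b'), add 'bb' as idx 4
Step 5: w='bb' (idx 4), next='c' -> output (4, 'c'), add 'bbc' as idx 5
Step 6: w='cb' (idx 3), next='b' -> output (3, 'b'), add 'cbb' as idx 6
Step 7: w='c' (idx 2), next='c' -> output (2, 'c'), add 'cc' as idx 7


Encoded: [(0, 'b'), (0, 'c'), (2, 'b'), (1, 'b'), (4, 'c'), (3, 'b'), (2, 'c')]


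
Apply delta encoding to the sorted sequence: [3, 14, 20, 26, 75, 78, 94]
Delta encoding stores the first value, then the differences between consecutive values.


First value: 3
Deltas:
  14 - 3 = 11
  20 - 14 = 6
  26 - 20 = 6
  75 - 26 = 49
  78 - 75 = 3
  94 - 78 = 16


Delta encoded: [3, 11, 6, 6, 49, 3, 16]


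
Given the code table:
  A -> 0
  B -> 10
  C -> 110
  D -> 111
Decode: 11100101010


Decoding:
111 -> D
0 -> A
0 -> A
10 -> B
10 -> B
10 -> B


Result: DAABBB


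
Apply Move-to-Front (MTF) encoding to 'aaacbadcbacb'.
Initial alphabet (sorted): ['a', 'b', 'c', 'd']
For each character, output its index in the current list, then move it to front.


MTF encoding:
'a': index 0 in ['a', 'b', 'c', 'd'] -> ['a', 'b', 'c', 'd']
'a': index 0 in ['a', 'b', 'c', 'd'] -> ['a', 'b', 'c', 'd']
'a': index 0 in ['a', 'b', 'c', 'd'] -> ['a', 'b', 'c', 'd']
'c': index 2 in ['a', 'b', 'c', 'd'] -> ['c', 'a', 'b', 'd']
'b': index 2 in ['c', 'a', 'b', 'd'] -> ['b', 'c', 'a', 'd']
'a': index 2 in ['b', 'c', 'a', 'd'] -> ['a', 'b', 'c', 'd']
'd': index 3 in ['a', 'b', 'c', 'd'] -> ['d', 'a', 'b', 'c']
'c': index 3 in ['d', 'a', 'b', 'c'] -> ['c', 'd', 'a', 'b']
'b': index 3 in ['c', 'd', 'a', 'b'] -> ['b', 'c', 'd', 'a']
'a': index 3 in ['b', 'c', 'd', 'a'] -> ['a', 'b', 'c', 'd']
'c': index 2 in ['a', 'b', 'c', 'd'] -> ['c', 'a', 'b', 'd']
'b': index 2 in ['c', 'a', 'b', 'd'] -> ['b', 'c', 'a', 'd']


Output: [0, 0, 0, 2, 2, 2, 3, 3, 3, 3, 2, 2]


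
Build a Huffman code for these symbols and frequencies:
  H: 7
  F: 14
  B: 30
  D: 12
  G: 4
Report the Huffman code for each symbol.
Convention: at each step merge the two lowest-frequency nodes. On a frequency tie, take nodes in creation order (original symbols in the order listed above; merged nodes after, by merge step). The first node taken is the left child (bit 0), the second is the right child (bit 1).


Huffman tree construction:
Step 1: Merge G(4) + H(7) = 11
Step 2: Merge (G+H)(11) + D(12) = 23
Step 3: Merge F(14) + ((G+H)+D)(23) = 37
Step 4: Merge B(30) + (F+((G+H)+D))(37) = 67
Read each symbol's code off the tree from the root (left child = 0, right child = 1).

Codes:
  H: 1101 (length 4)
  F: 10 (length 2)
  B: 0 (length 1)
  D: 111 (length 3)
  G: 1100 (length 4)
Average code length: 138/67 = 2.0597 bits/symbol


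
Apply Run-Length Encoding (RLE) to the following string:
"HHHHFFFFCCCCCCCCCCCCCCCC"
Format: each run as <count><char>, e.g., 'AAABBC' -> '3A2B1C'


Scanning runs left to right:
  i=0: run of 'H' x 4 -> '4H'
  i=4: run of 'F' x 4 -> '4F'
  i=8: run of 'C' x 16 -> '16C'

RLE = 4H4F16C


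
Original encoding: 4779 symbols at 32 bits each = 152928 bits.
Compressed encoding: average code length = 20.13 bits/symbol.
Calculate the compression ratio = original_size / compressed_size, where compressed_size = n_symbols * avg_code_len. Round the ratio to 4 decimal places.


original_size = n_symbols * orig_bits = 4779 * 32 = 152928 bits
compressed_size = n_symbols * avg_code_len = 4779 * 20.13 = 96201.27 bits
ratio = original_size / compressed_size = 152928 / 96201.27 = 1.5897

Compression ratio = 1.5897


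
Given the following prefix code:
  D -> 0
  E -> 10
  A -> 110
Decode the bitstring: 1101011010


Decoding step by step:
Bits 110 -> A
Bits 10 -> E
Bits 110 -> A
Bits 10 -> E


Decoded message: AEAE


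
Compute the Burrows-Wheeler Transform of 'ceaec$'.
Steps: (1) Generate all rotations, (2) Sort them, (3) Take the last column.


Rotations (sorted):
  0: $ceaec -> last char: c
  1: aec$ce -> last char: e
  2: c$ceae -> last char: e
  3: ceaec$ -> last char: $
  4: eaec$c -> last char: c
  5: ec$cea -> last char: a


BWT = cee$ca


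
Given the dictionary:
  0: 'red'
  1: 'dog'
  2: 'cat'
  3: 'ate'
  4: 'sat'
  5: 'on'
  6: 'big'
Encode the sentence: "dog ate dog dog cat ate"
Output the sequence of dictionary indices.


Look up each word in the dictionary:
  'dog' -> 1
  'ate' -> 3
  'dog' -> 1
  'dog' -> 1
  'cat' -> 2
  'ate' -> 3

Encoded: [1, 3, 1, 1, 2, 3]


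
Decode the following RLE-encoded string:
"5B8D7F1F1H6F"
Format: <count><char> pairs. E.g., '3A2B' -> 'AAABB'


Expanding each <count><char> pair:
  5B -> 'BBBBB'
  8D -> 'DDDDDDDD'
  7F -> 'FFFFFFF'
  1F -> 'F'
  1H -> 'H'
  6F -> 'FFFFFF'

Decoded = BBBBBDDDDDDDDFFFFFFFFHFFFFFF


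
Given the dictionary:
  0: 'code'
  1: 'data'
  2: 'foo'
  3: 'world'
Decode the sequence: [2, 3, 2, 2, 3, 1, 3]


Look up each index in the dictionary:
  2 -> 'foo'
  3 -> 'world'
  2 -> 'foo'
  2 -> 'foo'
  3 -> 'world'
  1 -> 'data'
  3 -> 'world'

Decoded: "foo world foo foo world data world"


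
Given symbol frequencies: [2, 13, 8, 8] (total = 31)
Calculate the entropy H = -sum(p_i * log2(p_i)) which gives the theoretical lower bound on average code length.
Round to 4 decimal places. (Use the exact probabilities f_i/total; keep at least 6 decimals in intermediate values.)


Per-symbol terms -p_i * log2(p_i) with p_i = f_i/31:
  p = 2/31 = 0.064516: log2(p) = -3.954196, -p*log2(p) = 0.255109
  p = 13/31 = 0.419355: log2(p) = -1.253757, -p*log2(p) = 0.525769
  p = 8/31 = 0.258065: log2(p) = -1.954196, -p*log2(p) = 0.504309
  p = 8/31 = 0.258065: log2(p) = -1.954196, -p*log2(p) = 0.504309
H = 0.255109 + 0.525769 + 0.504309 + 0.504309 = 1.789496

H = 1.7895 bits/symbol


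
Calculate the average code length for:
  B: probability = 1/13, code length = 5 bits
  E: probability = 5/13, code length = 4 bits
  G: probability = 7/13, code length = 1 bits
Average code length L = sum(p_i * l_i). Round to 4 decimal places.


Weighted contributions p_i * l_i:
  B: (1/13) * 5 = 5/13
  E: (5/13) * 4 = 20/13
  G: (7/13) * 1 = 7/13
Sum = (5 + 20 + 7)/13 = 32/13

L = 32/13 = 2.4615 bits/symbol


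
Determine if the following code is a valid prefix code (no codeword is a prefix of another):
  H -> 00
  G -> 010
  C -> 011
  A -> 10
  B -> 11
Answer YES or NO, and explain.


Checking each pair (does one codeword prefix another?):
  H='00' vs G='010': no prefix
  H='00' vs C='011': no prefix
  H='00' vs A='10': no prefix
  H='00' vs B='11': no prefix
  G='010' vs H='00': no prefix
  G='010' vs C='011': no prefix
  G='010' vs A='10': no prefix
  G='010' vs B='11': no prefix
  C='011' vs H='00': no prefix
  C='011' vs G='010': no prefix
  C='011' vs A='10': no prefix
  C='011' vs B='11': no prefix
  A='10' vs H='00': no prefix
  A='10' vs G='010': no prefix
  A='10' vs C='011': no prefix
  A='10' vs B='11': no prefix
  B='11' vs H='00': no prefix
  B='11' vs G='010': no prefix
  B='11' vs C='011': no prefix
  B='11' vs A='10': no prefix
No violation found over all pairs.

YES -- this is a valid prefix code. No codeword is a prefix of any other codeword.


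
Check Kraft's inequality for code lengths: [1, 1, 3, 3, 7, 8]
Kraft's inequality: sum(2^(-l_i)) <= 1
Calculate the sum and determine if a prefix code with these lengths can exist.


Sum = 2^(-1) + 2^(-1) + 2^(-3) + 2^(-3) + 2^(-7) + 2^(-8)
    = 0.5 + 0.5 + 0.125 + 0.125 + 0.0078125 + 0.00390625
    = 323/256 = 1.26171875
Since 1.26171875 > 1, Kraft's inequality is NOT satisfied.
A prefix code with these lengths CANNOT exist.

Kraft sum = 1.26171875. Not satisfied.


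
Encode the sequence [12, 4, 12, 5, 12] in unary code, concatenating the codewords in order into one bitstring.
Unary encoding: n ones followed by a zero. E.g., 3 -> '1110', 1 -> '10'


Encode each number as n ones followed by a terminating 0:
  12 -> 1111111111110 (13 bits)
  4 -> 11110 (5 bits)
  12 -> 1111111111110 (13 bits)
  5 -> 111110 (6 bits)
  12 -> 1111111111110 (13 bits)
Total length = 13 + 5 + 13 + 6 + 13 = 50 bits.

Unary([12, 4, 12, 5, 12]) = 11111111111101111011111111111101111101111111111110 (50 bits)


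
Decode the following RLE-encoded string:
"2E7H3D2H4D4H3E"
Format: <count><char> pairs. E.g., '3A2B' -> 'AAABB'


Expanding each <count><char> pair:
  2E -> 'EE'
  7H -> 'HHHHHHH'
  3D -> 'DDD'
  2H -> 'HH'
  4D -> 'DDDD'
  4H -> 'HHHH'
  3E -> 'EEE'

Decoded = EEHHHHHHHDDDHHDDDDHHHHEEE


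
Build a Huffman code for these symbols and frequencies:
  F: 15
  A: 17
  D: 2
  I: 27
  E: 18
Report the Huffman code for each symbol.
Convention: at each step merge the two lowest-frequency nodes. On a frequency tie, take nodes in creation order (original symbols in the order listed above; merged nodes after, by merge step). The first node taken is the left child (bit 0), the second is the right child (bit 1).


Huffman tree construction:
Step 1: Merge D(2) + F(15) = 17
Step 2: Merge A(17) + (D+F)(17) = 34
Step 3: Merge E(18) + I(27) = 45
Step 4: Merge (A+(D+F))(34) + (E+I)(45) = 79
Read each symbol's code off the tree from the root (left child = 0, right child = 1).

Codes:
  F: 011 (length 3)
  A: 00 (length 2)
  D: 010 (length 3)
  I: 11 (length 2)
  E: 10 (length 2)
Average code length: 175/79 = 2.2152 bits/symbol


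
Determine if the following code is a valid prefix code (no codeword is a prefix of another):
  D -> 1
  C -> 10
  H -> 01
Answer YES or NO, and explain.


Checking each pair (does one codeword prefix another?):
  D='1' vs C='10': prefix -- VIOLATION

NO -- this is NOT a valid prefix code. D (1) is a prefix of C (10).


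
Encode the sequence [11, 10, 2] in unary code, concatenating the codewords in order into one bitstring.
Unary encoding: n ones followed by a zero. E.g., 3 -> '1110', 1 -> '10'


Encode each number as n ones followed by a terminating 0:
  11 -> 111111111110 (12 bits)
  10 -> 11111111110 (11 bits)
  2 -> 110 (3 bits)
Total length = 12 + 11 + 3 = 26 bits.

Unary([11, 10, 2]) = 11111111111011111111110110 (26 bits)


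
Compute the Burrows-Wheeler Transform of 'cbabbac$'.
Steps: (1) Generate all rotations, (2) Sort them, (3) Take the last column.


Rotations (sorted):
  0: $cbabbac -> last char: c
  1: abbac$cb -> last char: b
  2: ac$cbabb -> last char: b
  3: babbac$c -> last char: c
  4: bac$cbab -> last char: b
  5: bbac$cba -> last char: a
  6: c$cbabba -> last char: a
  7: cbabbac$ -> last char: $


BWT = cbbcbaa$


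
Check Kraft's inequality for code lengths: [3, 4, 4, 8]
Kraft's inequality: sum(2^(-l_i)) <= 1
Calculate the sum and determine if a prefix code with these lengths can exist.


Sum = 2^(-3) + 2^(-4) + 2^(-4) + 2^(-8)
    = 0.125 + 0.0625 + 0.0625 + 0.00390625
    = 65/256 = 0.25390625
Since 0.25390625 <= 1, Kraft's inequality IS satisfied.
A prefix code with these lengths CAN exist.

Kraft sum = 0.25390625. Satisfied.


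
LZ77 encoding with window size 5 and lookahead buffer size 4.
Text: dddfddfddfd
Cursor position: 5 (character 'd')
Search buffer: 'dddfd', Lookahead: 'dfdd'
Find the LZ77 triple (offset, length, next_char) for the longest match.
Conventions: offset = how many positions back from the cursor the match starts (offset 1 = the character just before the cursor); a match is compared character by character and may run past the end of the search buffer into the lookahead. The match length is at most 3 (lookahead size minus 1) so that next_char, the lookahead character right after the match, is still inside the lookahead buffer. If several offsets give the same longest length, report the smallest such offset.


Try each offset into the search buffer:
  offset=1 (pos 4, char 'd'): match length 1
  offset=2 (pos 3, char 'f'): match length 0
  offset=3 (pos 2, char 'd'): match length 3
  offset=4 (pos 1, char 'd'): match length 1
  offset=5 (pos 0, char 'd'): match length 1
Longest match has length 3 at offset 3.
next_char = character at position 5 + 3 = 8 -> 'd'

Best match: offset=3, length=3 (matching 'dfd' starting at position 2)
LZ77 triple: (3, 3, 'd')


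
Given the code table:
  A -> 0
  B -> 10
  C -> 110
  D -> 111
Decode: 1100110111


Decoding:
110 -> C
0 -> A
110 -> C
111 -> D


Result: CACD


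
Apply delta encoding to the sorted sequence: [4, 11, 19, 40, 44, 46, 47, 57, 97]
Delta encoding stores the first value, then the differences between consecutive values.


First value: 4
Deltas:
  11 - 4 = 7
  19 - 11 = 8
  40 - 19 = 21
  44 - 40 = 4
  46 - 44 = 2
  47 - 46 = 1
  57 - 47 = 10
  97 - 57 = 40


Delta encoded: [4, 7, 8, 21, 4, 2, 1, 10, 40]


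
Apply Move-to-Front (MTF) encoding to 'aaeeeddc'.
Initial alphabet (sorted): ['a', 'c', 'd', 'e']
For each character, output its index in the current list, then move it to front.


MTF encoding:
'a': index 0 in ['a', 'c', 'd', 'e'] -> ['a', 'c', 'd', 'e']
'a': index 0 in ['a', 'c', 'd', 'e'] -> ['a', 'c', 'd', 'e']
'e': index 3 in ['a', 'c', 'd', 'e'] -> ['e', 'a', 'c', 'd']
'e': index 0 in ['e', 'a', 'c', 'd'] -> ['e', 'a', 'c', 'd']
'e': index 0 in ['e', 'a', 'c', 'd'] -> ['e', 'a', 'c', 'd']
'd': index 3 in ['e', 'a', 'c', 'd'] -> ['d', 'e', 'a', 'c']
'd': index 0 in ['d', 'e', 'a', 'c'] -> ['d', 'e', 'a', 'c']
'c': index 3 in ['d', 'e', 'a', 'c'] -> ['c', 'd', 'e', 'a']


Output: [0, 0, 3, 0, 0, 3, 0, 3]


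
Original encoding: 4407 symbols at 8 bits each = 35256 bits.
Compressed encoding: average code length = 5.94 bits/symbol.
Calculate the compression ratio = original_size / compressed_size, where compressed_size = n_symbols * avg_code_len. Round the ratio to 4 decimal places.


original_size = n_symbols * orig_bits = 4407 * 8 = 35256 bits
compressed_size = n_symbols * avg_code_len = 4407 * 5.94 = 26177.58 bits
ratio = original_size / compressed_size = 35256 / 26177.58 = 1.3468

Compression ratio = 1.3468


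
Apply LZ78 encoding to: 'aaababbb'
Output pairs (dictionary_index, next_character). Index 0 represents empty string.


LZ78 encoding steps:
Dictionary: {0: ''}
Step 1: w='' (idx 0), next='a' -> output (0, 'a'), add 'a' as idx 1
Step 2: w='a' (idx 1), next='a' -> output (1, 'a'), add 'aa' as idx 2
Step 3: w='' (idx 0), next='b' -> output (0, 'b'), add 'b' as idx 3
Step 4: w='a' (idx 1), next='b' -> output (1, 'b'), add 'ab' as idx 4
Step 5: w='b' (idx 3), next='b' -> output (3, 'b'), add 'bb' as idx 5


Encoded: [(0, 'a'), (1, 'a'), (0, 'b'), (1, 'b'), (3, 'b')]


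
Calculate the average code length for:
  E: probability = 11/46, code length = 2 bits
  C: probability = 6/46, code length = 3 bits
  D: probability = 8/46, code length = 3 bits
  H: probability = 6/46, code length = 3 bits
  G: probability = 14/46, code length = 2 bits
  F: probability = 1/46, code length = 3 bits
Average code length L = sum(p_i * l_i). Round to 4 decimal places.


Weighted contributions p_i * l_i:
  E: (11/46) * 2 = 22/46
  C: (6/46) * 3 = 18/46
  D: (8/46) * 3 = 24/46
  H: (6/46) * 3 = 18/46
  G: (14/46) * 2 = 28/46
  F: (1/46) * 3 = 3/46
Sum = (22 + 18 + 24 + 18 + 28 + 3)/46 = 113/46

L = 113/46 = 2.4565 bits/symbol


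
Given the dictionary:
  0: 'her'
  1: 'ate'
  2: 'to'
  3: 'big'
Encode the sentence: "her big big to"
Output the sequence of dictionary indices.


Look up each word in the dictionary:
  'her' -> 0
  'big' -> 3
  'big' -> 3
  'to' -> 2

Encoded: [0, 3, 3, 2]


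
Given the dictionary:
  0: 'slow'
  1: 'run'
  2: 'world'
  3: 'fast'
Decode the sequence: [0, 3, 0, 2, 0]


Look up each index in the dictionary:
  0 -> 'slow'
  3 -> 'fast'
  0 -> 'slow'
  2 -> 'world'
  0 -> 'slow'

Decoded: "slow fast slow world slow"


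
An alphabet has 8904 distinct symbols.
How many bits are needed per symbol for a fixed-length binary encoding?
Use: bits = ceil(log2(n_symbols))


log2(8904) = 13.1202
Bracket: 2^13 = 8192 < 8904 <= 2^14 = 16384
So ceil(log2(8904)) = 14

bits = ceil(log2(8904)) = ceil(13.1202) = 14 bits


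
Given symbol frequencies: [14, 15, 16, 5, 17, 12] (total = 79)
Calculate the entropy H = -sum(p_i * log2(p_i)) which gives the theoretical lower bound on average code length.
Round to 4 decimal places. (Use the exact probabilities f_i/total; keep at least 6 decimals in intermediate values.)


Per-symbol terms -p_i * log2(p_i) with p_i = f_i/79:
  p = 14/79 = 0.177215: log2(p) = -2.496426, -p*log2(p) = 0.442405
  p = 15/79 = 0.189873: log2(p) = -2.396890, -p*log2(p) = 0.455106
  p = 16/79 = 0.202532: log2(p) = -2.303781, -p*log2(p) = 0.466589
  p = 5/79 = 0.063291: log2(p) = -3.981853, -p*log2(p) = 0.252016
  p = 17/79 = 0.215190: log2(p) = -2.216318, -p*log2(p) = 0.476929
  p = 12/79 = 0.151899: log2(p) = -2.718818, -p*log2(p) = 0.412985
H = 0.442405 + 0.455106 + 0.466589 + 0.252016 + 0.476929 + 0.412985 = 2.506030

H = 2.506 bits/symbol


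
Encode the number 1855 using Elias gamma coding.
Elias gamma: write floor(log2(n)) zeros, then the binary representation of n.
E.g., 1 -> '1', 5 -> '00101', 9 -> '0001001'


num_bits = floor(log2(1855)) + 1 = 11
leading_zeros = num_bits - 1 = 10
binary(1855) = 11100111111

Elias gamma(1855) = '0000000000' + '11100111111' = 000000000011100111111 (21 bits)


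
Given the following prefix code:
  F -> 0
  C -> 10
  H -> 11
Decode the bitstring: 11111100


Decoding step by step:
Bits 11 -> H
Bits 11 -> H
Bits 11 -> H
Bits 0 -> F
Bits 0 -> F


Decoded message: HHHFF


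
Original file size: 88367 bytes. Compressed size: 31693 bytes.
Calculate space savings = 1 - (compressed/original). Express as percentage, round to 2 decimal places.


ratio = compressed/original = 31693/88367 = 0.358652
savings = 1 - ratio = 1 - 0.358652 = 0.641348
as a percentage: 0.641348 * 100 = 64.13%

Space savings = 1 - 31693/88367 = 64.13%
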